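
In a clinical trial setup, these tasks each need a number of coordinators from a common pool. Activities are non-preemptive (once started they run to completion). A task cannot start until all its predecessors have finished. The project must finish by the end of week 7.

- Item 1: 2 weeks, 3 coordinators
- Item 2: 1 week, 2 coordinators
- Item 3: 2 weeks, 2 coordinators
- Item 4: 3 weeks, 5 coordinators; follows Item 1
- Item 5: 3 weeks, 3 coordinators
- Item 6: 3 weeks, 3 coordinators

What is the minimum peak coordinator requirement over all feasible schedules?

Early-start (Item 1@1, Item 2@1, Item 3@1, Item 4@3, Item 5@1, Item 6@1) gives peak 13: w1:13  w2:11  w3:11  w4:5  w5:5  w6:0  w7:0.
Shift Item 5→2, Item 6→5.
Schedule Item 1@1, Item 2@1, Item 3@1, Item 4@3, Item 5@2, Item 6@5: w1:7  w2:8  w3:8  w4:8  w5:8  w6:3  w7:3 — peak 8.

8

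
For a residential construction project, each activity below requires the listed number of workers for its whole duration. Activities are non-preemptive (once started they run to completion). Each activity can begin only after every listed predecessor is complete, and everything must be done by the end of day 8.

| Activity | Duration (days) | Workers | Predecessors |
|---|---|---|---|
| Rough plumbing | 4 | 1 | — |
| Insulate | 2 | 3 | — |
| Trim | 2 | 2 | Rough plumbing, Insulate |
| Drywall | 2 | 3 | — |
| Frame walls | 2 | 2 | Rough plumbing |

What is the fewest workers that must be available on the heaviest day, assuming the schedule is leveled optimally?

4

Early-start (Rough plumbing@1, Insulate@1, Trim@5, Drywall@1, Frame walls@5) gives peak 7: d1:7  d2:7  d3:1  d4:1  d5:4  d6:4  d7:0  d8:0.
Shift Drywall→3.
Schedule Rough plumbing@1, Insulate@1, Trim@5, Drywall@3, Frame walls@5: d1:4  d2:4  d3:4  d4:4  d5:4  d6:4  d7:0  d8:0 — peak 4.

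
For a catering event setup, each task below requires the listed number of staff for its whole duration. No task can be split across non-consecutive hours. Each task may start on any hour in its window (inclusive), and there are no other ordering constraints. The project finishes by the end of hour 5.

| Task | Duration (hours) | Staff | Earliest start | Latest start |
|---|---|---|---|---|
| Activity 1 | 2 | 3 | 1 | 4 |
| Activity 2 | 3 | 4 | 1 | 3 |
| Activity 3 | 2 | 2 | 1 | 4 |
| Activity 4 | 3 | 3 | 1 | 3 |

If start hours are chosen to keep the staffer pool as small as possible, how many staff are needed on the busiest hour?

Early-start (Activity 1@1, Activity 2@1, Activity 3@1, Activity 4@1) gives peak 12: h1:12  h2:12  h3:7  h4:0  h5:0.
Shift Activity 3→4, Activity 4→3.
Schedule Activity 1@1, Activity 2@1, Activity 3@4, Activity 4@3: h1:7  h2:7  h3:7  h4:5  h5:5 — peak 7.
Total staffer-hours = 31 over 5 hours ⇒ peak ≥ ⌈31/5⌉ = 7, so 7 is optimal.

7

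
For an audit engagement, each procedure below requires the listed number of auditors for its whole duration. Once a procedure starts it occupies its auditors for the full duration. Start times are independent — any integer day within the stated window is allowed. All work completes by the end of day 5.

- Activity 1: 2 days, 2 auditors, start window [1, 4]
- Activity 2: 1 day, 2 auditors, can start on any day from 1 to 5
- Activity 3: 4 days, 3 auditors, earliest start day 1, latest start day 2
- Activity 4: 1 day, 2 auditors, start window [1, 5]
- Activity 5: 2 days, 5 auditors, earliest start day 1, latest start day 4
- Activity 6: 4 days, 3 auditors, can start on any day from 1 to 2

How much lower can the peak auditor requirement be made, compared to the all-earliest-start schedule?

6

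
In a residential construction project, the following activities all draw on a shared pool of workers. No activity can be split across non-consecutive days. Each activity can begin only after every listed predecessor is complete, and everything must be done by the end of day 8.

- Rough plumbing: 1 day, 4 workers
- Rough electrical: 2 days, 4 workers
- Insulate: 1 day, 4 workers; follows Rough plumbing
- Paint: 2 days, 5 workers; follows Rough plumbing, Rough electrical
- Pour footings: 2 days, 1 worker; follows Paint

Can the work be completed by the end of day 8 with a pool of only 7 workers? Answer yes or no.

Schedule Rough plumbing@1, Rough electrical@2, Insulate@4, Paint@5, Pour footings@7: d1:4  d2:4  d3:4  d4:4  d5:5  d6:5  d7:1  d8:1 — peak 5 ≤ 7.

yes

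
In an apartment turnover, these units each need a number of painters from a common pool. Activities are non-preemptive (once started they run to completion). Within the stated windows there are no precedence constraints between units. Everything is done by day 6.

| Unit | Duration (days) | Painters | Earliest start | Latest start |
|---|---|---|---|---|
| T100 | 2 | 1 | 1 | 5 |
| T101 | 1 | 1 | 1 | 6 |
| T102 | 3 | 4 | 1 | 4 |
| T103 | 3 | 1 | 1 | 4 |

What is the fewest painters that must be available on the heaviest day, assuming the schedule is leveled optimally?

4

Early-start (T100@1, T101@1, T102@1, T103@1) gives peak 7: d1:7  d2:6  d3:5  d4:0  d5:0  d6:0.
Shift T102→4.
Schedule T100@1, T101@1, T102@4, T103@1: d1:3  d2:2  d3:1  d4:4  d5:4  d6:4 — peak 4.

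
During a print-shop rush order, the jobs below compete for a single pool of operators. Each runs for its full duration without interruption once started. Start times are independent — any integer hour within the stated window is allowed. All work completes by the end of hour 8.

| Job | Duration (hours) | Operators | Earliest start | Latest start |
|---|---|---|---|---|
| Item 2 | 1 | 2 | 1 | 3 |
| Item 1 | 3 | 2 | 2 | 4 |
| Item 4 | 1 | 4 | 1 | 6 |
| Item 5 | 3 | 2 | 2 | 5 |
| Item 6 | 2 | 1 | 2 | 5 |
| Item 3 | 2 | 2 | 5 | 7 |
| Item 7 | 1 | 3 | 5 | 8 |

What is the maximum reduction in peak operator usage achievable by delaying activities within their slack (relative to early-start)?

2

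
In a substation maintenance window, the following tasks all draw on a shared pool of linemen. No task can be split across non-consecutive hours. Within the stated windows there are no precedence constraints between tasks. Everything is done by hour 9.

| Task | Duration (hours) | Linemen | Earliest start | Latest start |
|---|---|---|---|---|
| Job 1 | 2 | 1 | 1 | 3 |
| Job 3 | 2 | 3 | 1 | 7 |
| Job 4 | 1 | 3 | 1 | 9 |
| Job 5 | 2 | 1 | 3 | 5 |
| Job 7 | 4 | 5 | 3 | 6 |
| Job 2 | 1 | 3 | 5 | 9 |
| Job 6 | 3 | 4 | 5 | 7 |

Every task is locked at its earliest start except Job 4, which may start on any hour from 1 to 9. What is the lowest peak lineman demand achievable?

12

Job 4@1: h1:7  h2:4  h3:6  h4:6  h5:12  h6:9  h7:4  h8:0  h9:0 → peak 12
Job 4@2: h1:4  h2:7  h3:6  h4:6  h5:12  h6:9  h7:4  h8:0  h9:0 → peak 12
Job 4@3: h1:4  h2:4  h3:9  h4:6  h5:12  h6:9  h7:4  h8:0  h9:0 → peak 12
Job 4@4: h1:4  h2:4  h3:6  h4:9  h5:12  h6:9  h7:4  h8:0  h9:0 → peak 12
Job 4@5: h1:4  h2:4  h3:6  h4:6  h5:15  h6:9  h7:4  h8:0  h9:0 → peak 15
Job 4@6: h1:4  h2:4  h3:6  h4:6  h5:12  h6:12  h7:4  h8:0  h9:0 → peak 12
Job 4@7: h1:4  h2:4  h3:6  h4:6  h5:12  h6:9  h7:7  h8:0  h9:0 → peak 12
Job 4@8: h1:4  h2:4  h3:6  h4:6  h5:12  h6:9  h7:4  h8:3  h9:0 → peak 12
Job 4@9: h1:4  h2:4  h3:6  h4:6  h5:12  h6:9  h7:4  h8:0  h9:3 → peak 12
Best is Job 4@1, peak 12.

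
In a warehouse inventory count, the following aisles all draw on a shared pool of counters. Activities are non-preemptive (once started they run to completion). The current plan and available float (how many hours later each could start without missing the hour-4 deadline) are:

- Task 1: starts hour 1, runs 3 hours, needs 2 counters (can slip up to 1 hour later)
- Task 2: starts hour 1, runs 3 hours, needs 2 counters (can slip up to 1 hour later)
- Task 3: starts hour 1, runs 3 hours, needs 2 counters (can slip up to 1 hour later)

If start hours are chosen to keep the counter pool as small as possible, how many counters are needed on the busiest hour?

6

Schedule Task 1@1, Task 2@1, Task 3@1: h1:6  h2:6  h3:6  h4:0 — peak 6.
No arrangement of the 8 feasible schedules does better.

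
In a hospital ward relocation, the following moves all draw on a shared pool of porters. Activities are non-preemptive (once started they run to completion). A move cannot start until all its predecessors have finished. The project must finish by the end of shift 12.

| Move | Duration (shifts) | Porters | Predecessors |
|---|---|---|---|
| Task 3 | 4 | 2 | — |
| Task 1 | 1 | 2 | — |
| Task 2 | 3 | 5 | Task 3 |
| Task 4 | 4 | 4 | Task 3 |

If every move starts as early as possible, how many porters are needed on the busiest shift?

9

Early-start schedule: Task 3@1, Task 1@1, Task 2@5, Task 4@5.
Load per shift: shift 1: 4, shift 2: 2, shift 3: 2, shift 4: 2, shift 5: 9, shift 6: 9, shift 7: 9, shift 8: 4, shift 9: 0, shift 10: 0, shift 11: 0, shift 12: 0.
Peak is 9.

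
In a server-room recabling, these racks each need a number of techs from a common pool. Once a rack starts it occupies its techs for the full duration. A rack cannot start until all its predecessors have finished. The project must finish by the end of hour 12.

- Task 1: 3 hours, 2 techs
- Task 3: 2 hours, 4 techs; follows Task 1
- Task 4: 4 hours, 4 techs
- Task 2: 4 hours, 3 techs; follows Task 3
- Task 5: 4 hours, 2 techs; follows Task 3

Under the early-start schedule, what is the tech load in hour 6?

5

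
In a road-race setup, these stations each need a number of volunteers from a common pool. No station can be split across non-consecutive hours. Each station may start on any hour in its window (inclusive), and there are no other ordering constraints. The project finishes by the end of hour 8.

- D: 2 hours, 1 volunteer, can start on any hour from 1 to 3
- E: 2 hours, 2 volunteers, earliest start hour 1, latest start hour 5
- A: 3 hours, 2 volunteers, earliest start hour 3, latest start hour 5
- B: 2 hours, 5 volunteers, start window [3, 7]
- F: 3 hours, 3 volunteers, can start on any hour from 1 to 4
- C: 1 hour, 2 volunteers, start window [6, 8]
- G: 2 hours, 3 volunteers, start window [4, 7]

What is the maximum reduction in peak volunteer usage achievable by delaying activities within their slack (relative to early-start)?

4

Early-start peak: h1:6  h2:6  h3:10  h4:10  h5:5  h6:2  h7:0  h8:0 ⇒ 10.
Leveled (D@1, E@1, A@3, B@6, F@1, C@8, G@4): h1:6  h2:6  h3:5  h4:5  h5:5  h6:5  h7:5  h8:2 ⇒ 6.
Reduction 10 − 6 = 4.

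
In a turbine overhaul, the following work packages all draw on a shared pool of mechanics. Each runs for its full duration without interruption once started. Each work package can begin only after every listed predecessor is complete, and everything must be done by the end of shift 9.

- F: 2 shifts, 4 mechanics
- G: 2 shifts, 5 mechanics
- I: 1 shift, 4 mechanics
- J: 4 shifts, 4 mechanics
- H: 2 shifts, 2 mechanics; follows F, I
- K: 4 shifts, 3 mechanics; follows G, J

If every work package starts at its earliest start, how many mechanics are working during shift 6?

At early start, shift 6 has: K.
Demand: 3 = 3.

3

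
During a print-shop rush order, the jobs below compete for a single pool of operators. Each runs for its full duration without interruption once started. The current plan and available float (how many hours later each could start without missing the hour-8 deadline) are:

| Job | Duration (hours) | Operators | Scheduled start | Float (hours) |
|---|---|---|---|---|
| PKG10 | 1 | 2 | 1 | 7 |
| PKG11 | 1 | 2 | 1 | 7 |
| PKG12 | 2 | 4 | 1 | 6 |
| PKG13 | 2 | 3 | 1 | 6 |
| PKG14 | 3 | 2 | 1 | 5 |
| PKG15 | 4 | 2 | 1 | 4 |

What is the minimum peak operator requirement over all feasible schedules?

5

Early-start (PKG10@1, PKG11@1, PKG12@1, PKG13@1, PKG14@1, PKG15@1) gives peak 15: h1:15  h2:11  h3:4  h4:2  h5:0  h6:0  h7:0  h8:0.
Shift PKG12→2, PKG13→4, PKG14→6, PKG15→4.
Schedule PKG10@1, PKG11@1, PKG12@2, PKG13@4, PKG14@6, PKG15@4: h1:4  h2:4  h3:4  h4:5  h5:5  h6:4  h7:4  h8:2 — peak 5.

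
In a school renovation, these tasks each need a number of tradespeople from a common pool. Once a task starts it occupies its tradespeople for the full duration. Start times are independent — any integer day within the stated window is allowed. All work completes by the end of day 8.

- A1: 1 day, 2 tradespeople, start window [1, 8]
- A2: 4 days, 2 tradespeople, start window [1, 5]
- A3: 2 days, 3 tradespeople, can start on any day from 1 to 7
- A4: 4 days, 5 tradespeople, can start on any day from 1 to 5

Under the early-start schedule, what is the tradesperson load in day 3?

At early start, day 3 has: A2, A4.
Demand: 2 + 5 = 7.

7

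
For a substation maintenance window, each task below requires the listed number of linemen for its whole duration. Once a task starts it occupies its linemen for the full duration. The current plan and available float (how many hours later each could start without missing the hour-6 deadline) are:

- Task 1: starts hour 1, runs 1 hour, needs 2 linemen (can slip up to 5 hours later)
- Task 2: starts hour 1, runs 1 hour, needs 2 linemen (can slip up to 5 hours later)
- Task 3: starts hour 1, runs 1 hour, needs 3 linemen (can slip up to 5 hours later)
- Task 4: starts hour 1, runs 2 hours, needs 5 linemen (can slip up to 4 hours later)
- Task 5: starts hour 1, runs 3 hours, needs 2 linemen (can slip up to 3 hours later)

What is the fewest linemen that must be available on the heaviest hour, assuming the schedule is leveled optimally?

Early-start (Task 1@1, Task 2@1, Task 3@1, Task 4@1, Task 5@1) gives peak 14: h1:14  h2:7  h3:2  h4:0  h5:0  h6:0.
Shift Task 3→2, Task 4→5, Task 5→2.
Schedule Task 1@1, Task 2@1, Task 3@2, Task 4@5, Task 5@2: h1:4  h2:5  h3:2  h4:2  h5:5  h6:5 — peak 5.

5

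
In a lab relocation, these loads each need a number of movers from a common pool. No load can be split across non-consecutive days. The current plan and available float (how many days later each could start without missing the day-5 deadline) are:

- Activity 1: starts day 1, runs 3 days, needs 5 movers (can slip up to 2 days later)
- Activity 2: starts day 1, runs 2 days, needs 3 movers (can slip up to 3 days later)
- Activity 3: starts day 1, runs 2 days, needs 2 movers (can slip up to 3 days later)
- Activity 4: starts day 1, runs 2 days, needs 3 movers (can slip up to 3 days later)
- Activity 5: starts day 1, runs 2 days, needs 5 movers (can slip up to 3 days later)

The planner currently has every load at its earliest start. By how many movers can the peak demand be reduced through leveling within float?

8

Early-start peak: d1:18  d2:18  d3:5  d4:0  d5:0 ⇒ 18.
Leveled (Activity 1@1, Activity 2@1, Activity 3@1, Activity 4@3, Activity 5@4): d1:10  d2:10  d3:8  d4:8  d5:5 ⇒ 10.
Reduction 18 − 10 = 8.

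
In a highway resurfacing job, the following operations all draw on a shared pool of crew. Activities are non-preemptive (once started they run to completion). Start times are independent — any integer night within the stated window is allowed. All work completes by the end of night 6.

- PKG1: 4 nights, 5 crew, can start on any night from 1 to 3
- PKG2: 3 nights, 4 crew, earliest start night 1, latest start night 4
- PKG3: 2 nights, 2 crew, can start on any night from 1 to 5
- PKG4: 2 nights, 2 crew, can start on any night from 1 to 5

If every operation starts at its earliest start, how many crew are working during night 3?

9

At early start, night 3 has: PKG1, PKG2.
Demand: 5 + 4 = 9.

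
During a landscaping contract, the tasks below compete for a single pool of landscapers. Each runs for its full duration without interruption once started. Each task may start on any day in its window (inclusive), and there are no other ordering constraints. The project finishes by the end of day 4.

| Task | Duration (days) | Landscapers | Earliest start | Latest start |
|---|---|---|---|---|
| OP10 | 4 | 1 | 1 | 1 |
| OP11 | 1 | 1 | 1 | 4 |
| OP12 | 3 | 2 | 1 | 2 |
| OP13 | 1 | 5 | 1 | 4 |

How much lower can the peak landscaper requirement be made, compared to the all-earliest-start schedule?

3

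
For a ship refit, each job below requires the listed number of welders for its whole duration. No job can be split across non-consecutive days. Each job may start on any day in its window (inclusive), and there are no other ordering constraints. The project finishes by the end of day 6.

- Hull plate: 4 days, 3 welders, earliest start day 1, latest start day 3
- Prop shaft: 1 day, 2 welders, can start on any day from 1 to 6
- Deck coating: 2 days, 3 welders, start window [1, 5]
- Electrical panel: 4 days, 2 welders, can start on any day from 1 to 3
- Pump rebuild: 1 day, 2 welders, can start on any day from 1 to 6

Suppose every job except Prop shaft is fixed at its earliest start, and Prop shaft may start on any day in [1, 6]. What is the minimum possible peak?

Prop shaft@1: d1:12  d2:8  d3:5  d4:5  d5:0  d6:0 → peak 12
Prop shaft@2: d1:10  d2:10  d3:5  d4:5  d5:0  d6:0 → peak 10
Prop shaft@3: d1:10  d2:8  d3:7  d4:5  d5:0  d6:0 → peak 10
Prop shaft@4: d1:10  d2:8  d3:5  d4:7  d5:0  d6:0 → peak 10
Prop shaft@5: d1:10  d2:8  d3:5  d4:5  d5:2  d6:0 → peak 10
Prop shaft@6: d1:10  d2:8  d3:5  d4:5  d5:0  d6:2 → peak 10
Best is Prop shaft@2, peak 10.

10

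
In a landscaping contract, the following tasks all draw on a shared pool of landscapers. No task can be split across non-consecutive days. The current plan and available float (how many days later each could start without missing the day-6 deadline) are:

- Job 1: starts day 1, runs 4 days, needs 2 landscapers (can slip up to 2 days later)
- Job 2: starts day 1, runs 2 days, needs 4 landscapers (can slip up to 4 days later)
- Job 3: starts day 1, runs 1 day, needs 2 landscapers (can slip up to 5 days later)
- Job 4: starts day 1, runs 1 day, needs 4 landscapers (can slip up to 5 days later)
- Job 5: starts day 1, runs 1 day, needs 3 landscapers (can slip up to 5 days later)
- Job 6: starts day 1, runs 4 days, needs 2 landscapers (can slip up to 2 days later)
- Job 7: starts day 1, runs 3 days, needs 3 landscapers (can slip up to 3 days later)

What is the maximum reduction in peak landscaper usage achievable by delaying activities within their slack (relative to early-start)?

Early-start peak: d1:20  d2:11  d3:7  d4:4  d5:0  d6:0 ⇒ 20.
Leveled (Job 1@1, Job 2@1, Job 3@1, Job 4@3, Job 5@5, Job 6@2, Job 7@4): d1:8  d2:8  d3:8  d4:7  d5:8  d6:3 ⇒ 8.
Reduction 20 − 8 = 12.

12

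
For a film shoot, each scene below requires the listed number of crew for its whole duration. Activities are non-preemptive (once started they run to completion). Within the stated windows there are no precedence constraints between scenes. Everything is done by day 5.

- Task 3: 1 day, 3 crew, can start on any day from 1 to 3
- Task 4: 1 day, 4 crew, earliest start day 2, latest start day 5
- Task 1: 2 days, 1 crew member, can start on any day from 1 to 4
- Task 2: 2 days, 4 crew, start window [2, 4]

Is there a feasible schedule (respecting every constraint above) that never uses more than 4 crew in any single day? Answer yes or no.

Schedule Task 3@1, Task 4@3, Task 1@1, Task 2@4: d1:4  d2:1  d3:4  d4:4  d5:4 — peak 4 ≤ 4.

yes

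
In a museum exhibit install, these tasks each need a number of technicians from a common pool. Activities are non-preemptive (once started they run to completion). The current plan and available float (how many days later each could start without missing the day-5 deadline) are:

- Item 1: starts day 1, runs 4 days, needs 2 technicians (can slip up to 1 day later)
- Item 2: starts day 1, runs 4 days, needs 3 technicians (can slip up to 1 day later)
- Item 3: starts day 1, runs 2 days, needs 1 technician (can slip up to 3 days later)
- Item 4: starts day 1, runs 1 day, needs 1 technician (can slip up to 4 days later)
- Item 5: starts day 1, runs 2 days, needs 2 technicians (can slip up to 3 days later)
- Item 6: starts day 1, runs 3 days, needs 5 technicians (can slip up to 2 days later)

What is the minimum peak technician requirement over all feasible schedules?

Early-start (Item 1@1, Item 2@1, Item 3@1, Item 4@1, Item 5@1, Item 6@1) gives peak 14: d1:14  d2:13  d3:10  d4:5  d5:0.
Shift Item 6→3.
Schedule Item 1@1, Item 2@1, Item 3@1, Item 4@1, Item 5@1, Item 6@3: d1:9  d2:8  d3:10  d4:10  d5:5 — peak 10.

10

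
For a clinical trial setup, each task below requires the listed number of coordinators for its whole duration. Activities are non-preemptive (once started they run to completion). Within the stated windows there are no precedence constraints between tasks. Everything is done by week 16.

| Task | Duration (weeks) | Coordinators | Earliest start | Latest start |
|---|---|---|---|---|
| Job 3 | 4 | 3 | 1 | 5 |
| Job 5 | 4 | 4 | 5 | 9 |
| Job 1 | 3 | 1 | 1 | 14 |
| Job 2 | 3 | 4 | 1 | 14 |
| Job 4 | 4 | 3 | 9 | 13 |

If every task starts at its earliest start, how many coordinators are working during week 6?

4

At early start, week 6 has: Job 5.
Demand: 4 = 4.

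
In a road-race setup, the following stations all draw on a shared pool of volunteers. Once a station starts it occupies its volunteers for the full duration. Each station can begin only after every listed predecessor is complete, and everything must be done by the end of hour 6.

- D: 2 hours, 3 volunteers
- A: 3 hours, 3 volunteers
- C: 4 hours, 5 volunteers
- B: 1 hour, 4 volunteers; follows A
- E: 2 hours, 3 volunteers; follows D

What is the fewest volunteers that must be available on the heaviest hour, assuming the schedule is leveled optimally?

Early-start (D@1, A@1, C@1, B@4, E@3) gives peak 12: h1:11  h2:11  h3:11  h4:12  h5:0  h6:0.
Shift A→3, B→6, E→5.
Schedule D@1, A@3, C@1, B@6, E@5: h1:8  h2:8  h3:8  h4:8  h5:6  h6:7 — peak 8.
Total volunteer-hours = 45 over 6 hours ⇒ peak ≥ ⌈45/6⌉ = 8, so 8 is optimal.

8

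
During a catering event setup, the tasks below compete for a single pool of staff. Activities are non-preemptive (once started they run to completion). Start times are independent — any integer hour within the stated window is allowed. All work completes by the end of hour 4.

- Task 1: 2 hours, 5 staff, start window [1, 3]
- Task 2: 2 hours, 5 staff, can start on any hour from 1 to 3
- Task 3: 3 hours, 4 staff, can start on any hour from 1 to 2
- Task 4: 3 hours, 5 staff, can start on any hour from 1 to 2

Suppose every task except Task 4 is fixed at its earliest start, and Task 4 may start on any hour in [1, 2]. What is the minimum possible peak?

Task 4@1: h1:19  h2:19  h3:9  h4:0 → peak 19
Task 4@2: h1:14  h2:19  h3:9  h4:5 → peak 19
Best is Task 4@1, peak 19.

19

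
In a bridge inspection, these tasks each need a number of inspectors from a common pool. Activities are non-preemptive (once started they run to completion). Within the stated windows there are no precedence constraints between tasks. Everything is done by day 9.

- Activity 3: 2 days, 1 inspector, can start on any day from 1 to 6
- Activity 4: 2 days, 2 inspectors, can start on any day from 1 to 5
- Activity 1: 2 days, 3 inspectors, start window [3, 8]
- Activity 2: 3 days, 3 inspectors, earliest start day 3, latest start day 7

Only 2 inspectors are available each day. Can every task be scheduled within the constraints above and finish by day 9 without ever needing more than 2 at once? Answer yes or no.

Total inspector-days = 21; over 9 days the average is 21/9 > 2, so some day must exceed 2.

no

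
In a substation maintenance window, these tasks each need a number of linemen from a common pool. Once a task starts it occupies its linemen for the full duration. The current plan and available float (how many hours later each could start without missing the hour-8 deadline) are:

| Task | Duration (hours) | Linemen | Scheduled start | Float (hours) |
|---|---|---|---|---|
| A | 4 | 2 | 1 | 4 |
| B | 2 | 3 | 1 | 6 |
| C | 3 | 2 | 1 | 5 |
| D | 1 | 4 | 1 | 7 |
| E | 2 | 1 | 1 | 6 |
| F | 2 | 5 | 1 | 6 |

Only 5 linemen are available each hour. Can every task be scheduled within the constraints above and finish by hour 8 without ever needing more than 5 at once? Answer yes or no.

yes

Schedule A@1, B@1, C@3, D@6, E@3, F@7: h1:5  h2:5  h3:5  h4:5  h5:2  h6:4  h7:5  h8:5 — peak 5 ≤ 5.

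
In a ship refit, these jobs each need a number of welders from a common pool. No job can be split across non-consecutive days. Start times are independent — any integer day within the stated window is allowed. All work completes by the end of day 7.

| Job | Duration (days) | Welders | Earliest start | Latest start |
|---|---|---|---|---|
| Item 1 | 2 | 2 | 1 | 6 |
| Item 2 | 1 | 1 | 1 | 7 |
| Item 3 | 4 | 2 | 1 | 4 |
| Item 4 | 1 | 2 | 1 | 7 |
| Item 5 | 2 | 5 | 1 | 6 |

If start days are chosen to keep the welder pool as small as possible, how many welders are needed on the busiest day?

Early-start (Item 1@1, Item 2@1, Item 3@1, Item 4@1, Item 5@1) gives peak 12: d1:12  d2:9  d3:2  d4:2  d5:0  d6:0  d7:0.
Shift Item 4→3, Item 5→5.
Schedule Item 1@1, Item 2@1, Item 3@1, Item 4@3, Item 5@5: d1:5  d2:4  d3:4  d4:2  d5:5  d6:5  d7:0 — peak 5.

5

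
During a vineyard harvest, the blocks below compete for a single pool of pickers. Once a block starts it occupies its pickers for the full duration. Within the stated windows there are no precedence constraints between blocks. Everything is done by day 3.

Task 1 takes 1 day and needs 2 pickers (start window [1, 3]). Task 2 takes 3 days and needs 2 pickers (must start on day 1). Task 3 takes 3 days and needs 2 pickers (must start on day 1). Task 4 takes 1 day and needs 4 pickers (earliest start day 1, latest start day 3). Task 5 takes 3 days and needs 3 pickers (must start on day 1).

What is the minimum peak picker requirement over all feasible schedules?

11

Early-start (Task 1@1, Task 2@1, Task 3@1, Task 4@1, Task 5@1) gives peak 13: d1:13  d2:7  d3:7.
Shift Task 4→2.
Schedule Task 1@1, Task 2@1, Task 3@1, Task 4@2, Task 5@1: d1:9  d2:11  d3:7 — peak 11.
No arrangement of the 9 feasible schedules does better.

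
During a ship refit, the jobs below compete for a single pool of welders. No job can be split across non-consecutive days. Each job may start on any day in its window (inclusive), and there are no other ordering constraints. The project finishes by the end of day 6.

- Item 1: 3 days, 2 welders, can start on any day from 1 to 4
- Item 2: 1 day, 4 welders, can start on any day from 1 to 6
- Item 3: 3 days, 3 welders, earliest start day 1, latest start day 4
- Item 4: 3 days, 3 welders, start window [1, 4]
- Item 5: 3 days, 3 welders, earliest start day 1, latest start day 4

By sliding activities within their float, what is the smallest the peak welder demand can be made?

8

Early-start (Item 1@1, Item 2@1, Item 3@1, Item 4@1, Item 5@1) gives peak 15: d1:15  d2:11  d3:11  d4:0  d5:0  d6:0.
Shift Item 2→4, Item 5→4.
Schedule Item 1@1, Item 2@4, Item 3@1, Item 4@1, Item 5@4: d1:8  d2:8  d3:8  d4:7  d5:3  d6:3 — peak 8.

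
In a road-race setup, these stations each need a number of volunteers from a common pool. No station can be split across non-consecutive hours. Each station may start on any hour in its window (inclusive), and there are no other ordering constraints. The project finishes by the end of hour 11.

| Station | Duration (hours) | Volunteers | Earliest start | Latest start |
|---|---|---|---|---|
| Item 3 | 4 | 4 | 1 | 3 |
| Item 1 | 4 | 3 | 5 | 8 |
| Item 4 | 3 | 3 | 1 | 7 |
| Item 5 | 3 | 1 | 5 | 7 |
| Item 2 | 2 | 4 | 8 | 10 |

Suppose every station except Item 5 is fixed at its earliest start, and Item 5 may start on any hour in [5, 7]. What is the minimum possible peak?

7

Item 5@5: h1:7  h2:7  h3:7  h4:4  h5:4  h6:4  h7:4  h8:7  h9:4  h10:0  h11:0 → peak 7
Item 5@6: h1:7  h2:7  h3:7  h4:4  h5:3  h6:4  h7:4  h8:8  h9:4  h10:0  h11:0 → peak 8
Item 5@7: h1:7  h2:7  h3:7  h4:4  h5:3  h6:3  h7:4  h8:8  h9:5  h10:0  h11:0 → peak 8
Best is Item 5@5, peak 7.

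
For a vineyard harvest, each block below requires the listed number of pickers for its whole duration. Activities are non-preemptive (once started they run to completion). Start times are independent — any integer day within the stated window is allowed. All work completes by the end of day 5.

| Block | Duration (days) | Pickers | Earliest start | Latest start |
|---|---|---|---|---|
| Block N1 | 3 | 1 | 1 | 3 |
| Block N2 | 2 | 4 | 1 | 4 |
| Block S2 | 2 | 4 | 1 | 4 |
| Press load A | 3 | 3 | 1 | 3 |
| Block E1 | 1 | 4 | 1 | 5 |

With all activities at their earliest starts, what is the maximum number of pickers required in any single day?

Early-start schedule: Block N1@1, Block N2@1, Block S2@1, Press load A@1, Block E1@1.
Load per day: day 1: 16, day 2: 12, day 3: 4, day 4: 0, day 5: 0.
Peak is 16.

16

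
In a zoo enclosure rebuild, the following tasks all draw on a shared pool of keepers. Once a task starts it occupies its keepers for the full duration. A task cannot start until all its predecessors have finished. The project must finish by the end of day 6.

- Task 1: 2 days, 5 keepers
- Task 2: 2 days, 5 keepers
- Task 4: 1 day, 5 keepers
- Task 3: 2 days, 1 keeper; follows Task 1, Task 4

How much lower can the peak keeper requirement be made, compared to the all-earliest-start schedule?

9

Early-start peak: d1:15  d2:10  d3:1  d4:1  d5:0  d6:0 ⇒ 15.
Leveled (Task 1@1, Task 2@4, Task 4@3, Task 3@4): d1:5  d2:5  d3:5  d4:6  d5:6  d6:0 ⇒ 6.
Reduction 15 − 6 = 9.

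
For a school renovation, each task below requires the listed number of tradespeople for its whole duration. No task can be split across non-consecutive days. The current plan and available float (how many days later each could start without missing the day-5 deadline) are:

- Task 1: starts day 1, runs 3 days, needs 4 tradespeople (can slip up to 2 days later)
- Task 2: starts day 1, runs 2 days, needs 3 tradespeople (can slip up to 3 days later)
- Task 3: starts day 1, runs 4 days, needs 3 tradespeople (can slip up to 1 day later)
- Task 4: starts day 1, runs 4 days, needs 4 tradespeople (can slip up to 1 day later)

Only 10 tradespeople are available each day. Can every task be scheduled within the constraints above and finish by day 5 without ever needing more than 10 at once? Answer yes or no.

no

The minimum achievable peak is 11; 10 < 11, so no feasible schedule stays within the cap.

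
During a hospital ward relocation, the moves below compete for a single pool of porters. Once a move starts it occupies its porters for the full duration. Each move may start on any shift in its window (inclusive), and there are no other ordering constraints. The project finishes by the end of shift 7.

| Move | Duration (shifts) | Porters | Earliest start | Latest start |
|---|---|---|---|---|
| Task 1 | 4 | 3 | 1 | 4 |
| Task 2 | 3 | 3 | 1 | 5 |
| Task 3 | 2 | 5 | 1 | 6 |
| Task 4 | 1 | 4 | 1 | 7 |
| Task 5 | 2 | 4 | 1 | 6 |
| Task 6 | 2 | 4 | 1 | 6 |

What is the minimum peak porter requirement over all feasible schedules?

8

Early-start (Task 1@1, Task 2@1, Task 3@1, Task 4@1, Task 5@1, Task 6@1) gives peak 23: s1:23  s2:19  s3:6  s4:3  s5:0  s6:0  s7:0.
Shift Task 2→3, Task 4→5, Task 5→6, Task 6→6.
Schedule Task 1@1, Task 2@3, Task 3@1, Task 4@5, Task 5@6, Task 6@6: s1:8  s2:8  s3:6  s4:6  s5:7  s6:8  s7:8 — peak 8.
Total porter-shifts = 51 over 7 shifts ⇒ peak ≥ ⌈51/7⌉ = 8, so 8 is optimal.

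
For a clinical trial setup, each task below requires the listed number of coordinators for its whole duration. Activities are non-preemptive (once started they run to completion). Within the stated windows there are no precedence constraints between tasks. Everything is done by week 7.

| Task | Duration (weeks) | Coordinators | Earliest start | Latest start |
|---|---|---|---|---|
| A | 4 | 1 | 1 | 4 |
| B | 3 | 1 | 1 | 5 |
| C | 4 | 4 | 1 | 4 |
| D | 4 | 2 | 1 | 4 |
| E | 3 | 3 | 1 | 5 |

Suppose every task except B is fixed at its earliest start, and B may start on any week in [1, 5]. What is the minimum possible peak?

10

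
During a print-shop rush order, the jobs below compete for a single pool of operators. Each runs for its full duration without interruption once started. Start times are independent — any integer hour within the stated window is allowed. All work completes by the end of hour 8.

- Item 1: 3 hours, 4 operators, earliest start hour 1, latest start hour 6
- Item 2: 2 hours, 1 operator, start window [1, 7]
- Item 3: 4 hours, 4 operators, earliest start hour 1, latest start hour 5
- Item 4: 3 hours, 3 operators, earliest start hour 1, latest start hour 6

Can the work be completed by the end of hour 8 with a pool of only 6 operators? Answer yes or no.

no

The minimum achievable peak is 7; 6 < 7, so no feasible schedule stays within the cap.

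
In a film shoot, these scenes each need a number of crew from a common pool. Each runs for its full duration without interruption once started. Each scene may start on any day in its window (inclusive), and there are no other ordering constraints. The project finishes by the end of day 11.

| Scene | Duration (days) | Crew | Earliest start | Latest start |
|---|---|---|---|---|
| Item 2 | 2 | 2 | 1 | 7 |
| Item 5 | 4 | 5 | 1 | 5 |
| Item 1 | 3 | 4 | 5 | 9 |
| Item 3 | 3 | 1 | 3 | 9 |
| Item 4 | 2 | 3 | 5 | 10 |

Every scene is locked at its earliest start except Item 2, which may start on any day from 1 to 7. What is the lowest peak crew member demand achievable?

8

Item 2@1: d1:7  d2:7  d3:6  d4:6  d5:8  d6:7  d7:4  d8:0  d9:0  d10:0  d11:0 → peak 8
Item 2@2: d1:5  d2:7  d3:8  d4:6  d5:8  d6:7  d7:4  d8:0  d9:0  d10:0  d11:0 → peak 8
Item 2@3: d1:5  d2:5  d3:8  d4:8  d5:8  d6:7  d7:4  d8:0  d9:0  d10:0  d11:0 → peak 8
Item 2@4: d1:5  d2:5  d3:6  d4:8  d5:10  d6:7  d7:4  d8:0  d9:0  d10:0  d11:0 → peak 10
Item 2@5: d1:5  d2:5  d3:6  d4:6  d5:10  d6:9  d7:4  d8:0  d9:0  d10:0  d11:0 → peak 10
Item 2@6: d1:5  d2:5  d3:6  d4:6  d5:8  d6:9  d7:6  d8:0  d9:0  d10:0  d11:0 → peak 9
Item 2@7: d1:5  d2:5  d3:6  d4:6  d5:8  d6:7  d7:6  d8:2  d9:0  d10:0  d11:0 → peak 8
Best is Item 2@1, peak 8.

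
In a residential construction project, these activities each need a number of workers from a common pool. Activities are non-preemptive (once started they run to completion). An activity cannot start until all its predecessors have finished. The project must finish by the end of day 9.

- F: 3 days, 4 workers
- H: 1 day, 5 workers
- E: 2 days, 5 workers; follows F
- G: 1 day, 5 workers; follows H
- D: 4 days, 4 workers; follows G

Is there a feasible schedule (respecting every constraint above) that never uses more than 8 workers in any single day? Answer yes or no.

Schedule F@3, H@1, E@7, G@2, D@3: d1:5  d2:5  d3:8  d4:8  d5:8  d6:4  d7:5  d8:5  d9:0 — peak 8 ≤ 8.

yes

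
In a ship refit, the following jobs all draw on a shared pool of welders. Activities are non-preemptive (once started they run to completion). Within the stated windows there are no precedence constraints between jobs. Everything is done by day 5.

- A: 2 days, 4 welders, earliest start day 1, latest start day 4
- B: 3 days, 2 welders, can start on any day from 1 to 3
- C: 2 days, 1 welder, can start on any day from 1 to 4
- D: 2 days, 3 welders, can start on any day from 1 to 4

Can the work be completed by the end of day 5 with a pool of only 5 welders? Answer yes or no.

yes

Schedule A@1, B@3, C@1, D@3: d1:5  d2:5  d3:5  d4:5  d5:2 — peak 5 ≤ 5.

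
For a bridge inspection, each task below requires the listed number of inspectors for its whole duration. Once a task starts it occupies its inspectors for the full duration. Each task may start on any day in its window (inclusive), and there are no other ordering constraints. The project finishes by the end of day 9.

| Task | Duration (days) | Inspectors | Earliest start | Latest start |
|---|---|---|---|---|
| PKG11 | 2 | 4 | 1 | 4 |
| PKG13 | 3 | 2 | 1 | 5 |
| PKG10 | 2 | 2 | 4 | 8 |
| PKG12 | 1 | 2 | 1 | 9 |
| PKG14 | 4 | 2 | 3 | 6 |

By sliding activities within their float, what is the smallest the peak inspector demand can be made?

4

Early-start (PKG11@1, PKG13@1, PKG10@4, PKG12@1, PKG14@3) gives peak 8: d1:8  d2:6  d3:4  d4:4  d5:4  d6:2  d7:0  d8:0  d9:0.
Shift PKG13→3, PKG12→3, PKG14→6.
Schedule PKG11@1, PKG13@3, PKG10@4, PKG12@3, PKG14@6: d1:4  d2:4  d3:4  d4:4  d5:4  d6:2  d7:2  d8:2  d9:2 — peak 4.
Total inspector-days = 28 over 9 days ⇒ peak ≥ ⌈28/9⌉ = 4, so 4 is optimal.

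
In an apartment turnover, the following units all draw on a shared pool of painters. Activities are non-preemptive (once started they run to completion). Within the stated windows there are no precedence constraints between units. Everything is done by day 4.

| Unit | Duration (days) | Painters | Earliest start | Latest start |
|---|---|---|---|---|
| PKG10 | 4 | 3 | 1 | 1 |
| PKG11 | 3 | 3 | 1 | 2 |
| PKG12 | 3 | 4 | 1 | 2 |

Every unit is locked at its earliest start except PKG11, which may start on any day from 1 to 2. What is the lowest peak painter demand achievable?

10

PKG11@1: d1:10  d2:10  d3:10  d4:3 → peak 10
PKG11@2: d1:7  d2:10  d3:10  d4:6 → peak 10
Best is PKG11@1, peak 10.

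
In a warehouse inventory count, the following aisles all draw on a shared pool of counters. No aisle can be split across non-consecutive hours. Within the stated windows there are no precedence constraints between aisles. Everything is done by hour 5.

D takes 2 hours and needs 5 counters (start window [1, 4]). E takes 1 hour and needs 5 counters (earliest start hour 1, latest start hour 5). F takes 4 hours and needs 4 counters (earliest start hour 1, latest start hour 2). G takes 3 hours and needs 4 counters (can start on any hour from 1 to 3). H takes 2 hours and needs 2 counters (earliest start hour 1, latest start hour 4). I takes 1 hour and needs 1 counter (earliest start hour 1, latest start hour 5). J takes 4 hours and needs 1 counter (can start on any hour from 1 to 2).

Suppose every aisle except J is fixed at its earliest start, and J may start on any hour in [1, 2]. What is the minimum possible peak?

J@1: h1:22  h2:16  h3:9  h4:5  h5:0 → peak 22
J@2: h1:21  h2:16  h3:9  h4:5  h5:1 → peak 21
Best is J@2, peak 21.

21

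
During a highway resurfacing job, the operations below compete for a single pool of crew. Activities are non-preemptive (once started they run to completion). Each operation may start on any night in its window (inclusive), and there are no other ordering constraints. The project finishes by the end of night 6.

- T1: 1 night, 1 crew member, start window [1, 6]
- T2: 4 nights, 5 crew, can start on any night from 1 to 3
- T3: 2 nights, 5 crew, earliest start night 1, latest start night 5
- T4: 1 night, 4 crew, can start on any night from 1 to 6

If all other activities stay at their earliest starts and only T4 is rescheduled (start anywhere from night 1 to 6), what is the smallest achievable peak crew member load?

11

T4@1: n1:15  n2:10  n3:5  n4:5  n5:0  n6:0 → peak 15
T4@2: n1:11  n2:14  n3:5  n4:5  n5:0  n6:0 → peak 14
T4@3: n1:11  n2:10  n3:9  n4:5  n5:0  n6:0 → peak 11
T4@4: n1:11  n2:10  n3:5  n4:9  n5:0  n6:0 → peak 11
T4@5: n1:11  n2:10  n3:5  n4:5  n5:4  n6:0 → peak 11
T4@6: n1:11  n2:10  n3:5  n4:5  n5:0  n6:4 → peak 11
Best is T4@3, peak 11.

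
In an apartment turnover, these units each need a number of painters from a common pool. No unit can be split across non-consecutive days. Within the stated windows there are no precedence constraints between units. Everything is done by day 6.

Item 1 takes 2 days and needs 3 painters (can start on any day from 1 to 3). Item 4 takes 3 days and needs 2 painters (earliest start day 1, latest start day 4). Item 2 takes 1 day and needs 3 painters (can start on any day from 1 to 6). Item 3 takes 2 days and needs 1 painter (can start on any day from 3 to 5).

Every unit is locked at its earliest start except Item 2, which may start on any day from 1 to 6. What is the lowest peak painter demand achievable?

Item 2@1: d1:8  d2:5  d3:3  d4:1  d5:0  d6:0 → peak 8
Item 2@2: d1:5  d2:8  d3:3  d4:1  d5:0  d6:0 → peak 8
Item 2@3: d1:5  d2:5  d3:6  d4:1  d5:0  d6:0 → peak 6
Item 2@4: d1:5  d2:5  d3:3  d4:4  d5:0  d6:0 → peak 5
Item 2@5: d1:5  d2:5  d3:3  d4:1  d5:3  d6:0 → peak 5
Item 2@6: d1:5  d2:5  d3:3  d4:1  d5:0  d6:3 → peak 5
Best is Item 2@4, peak 5.

5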